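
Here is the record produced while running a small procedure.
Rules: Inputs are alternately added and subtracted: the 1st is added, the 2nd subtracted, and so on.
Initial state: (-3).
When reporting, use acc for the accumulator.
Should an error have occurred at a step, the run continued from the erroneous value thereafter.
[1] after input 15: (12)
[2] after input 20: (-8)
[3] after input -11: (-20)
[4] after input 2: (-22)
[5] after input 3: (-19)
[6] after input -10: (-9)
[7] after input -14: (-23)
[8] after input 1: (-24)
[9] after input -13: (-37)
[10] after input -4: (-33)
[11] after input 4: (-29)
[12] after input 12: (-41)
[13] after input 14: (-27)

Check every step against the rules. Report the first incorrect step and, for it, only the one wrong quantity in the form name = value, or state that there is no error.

step 3, acc = -19

Step 1: acc = -3 + 15 = 12 — matches.
Step 2: acc = 12 - 20 = -8 — agrees with the record.
Step 3: acc = -8 + -11 = -19 — the record disagrees here.
That makes step 3 the first incorrect line — acc = -19 is what it should show.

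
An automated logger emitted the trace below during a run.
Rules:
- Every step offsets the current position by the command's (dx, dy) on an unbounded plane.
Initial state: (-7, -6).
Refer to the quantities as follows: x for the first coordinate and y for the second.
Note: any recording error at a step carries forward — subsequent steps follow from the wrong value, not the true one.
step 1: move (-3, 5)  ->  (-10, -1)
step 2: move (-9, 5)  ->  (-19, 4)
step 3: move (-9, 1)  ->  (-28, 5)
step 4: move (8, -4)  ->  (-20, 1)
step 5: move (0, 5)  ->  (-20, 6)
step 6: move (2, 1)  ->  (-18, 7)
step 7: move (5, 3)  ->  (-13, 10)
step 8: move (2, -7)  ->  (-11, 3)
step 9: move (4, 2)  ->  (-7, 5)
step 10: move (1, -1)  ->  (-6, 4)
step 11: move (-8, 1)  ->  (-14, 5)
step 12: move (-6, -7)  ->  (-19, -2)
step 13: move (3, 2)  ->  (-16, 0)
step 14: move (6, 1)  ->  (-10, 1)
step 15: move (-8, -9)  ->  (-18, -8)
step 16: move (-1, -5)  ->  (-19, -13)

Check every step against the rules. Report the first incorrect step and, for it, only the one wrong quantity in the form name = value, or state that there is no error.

step 12, x = -20

Recomputing the run from the initial state:
step 1: x = -10, y = -1
step 2: x = -19, y = 4
step 3: x = -28, y = 5
step 4: x = -20, y = 1
step 5: x = -20, y = 6
step 6: x = -18, y = 7
step 7: x = -13, y = 10
step 8: x = -11, y = 3
step 9: x = -7, y = 5
step 10: x = -6, y = 4
step 11: x = -14, y = 5
step 12: x = -20, y = -2
step 13: x = -17, y = 0
step 14: x = -11, y = 1
step 15: x = -19, y = -8
step 16: x = -20, y = -13
The first disagreement with the trace is at step 12, where the value should be x = -20.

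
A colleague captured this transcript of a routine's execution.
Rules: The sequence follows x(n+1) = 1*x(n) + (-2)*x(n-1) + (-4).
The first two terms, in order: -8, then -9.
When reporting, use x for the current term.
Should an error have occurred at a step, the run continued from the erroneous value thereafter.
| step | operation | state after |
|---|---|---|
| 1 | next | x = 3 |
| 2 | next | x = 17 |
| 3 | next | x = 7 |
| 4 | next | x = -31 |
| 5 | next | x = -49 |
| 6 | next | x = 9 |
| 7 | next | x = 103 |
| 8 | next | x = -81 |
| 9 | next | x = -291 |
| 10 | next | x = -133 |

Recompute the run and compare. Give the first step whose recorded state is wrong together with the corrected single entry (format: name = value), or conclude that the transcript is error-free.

Recomputing the run from the initial state:
step 1: x = 3
step 2: x = 17
step 3: x = 7
step 4: x = -31
step 5: x = -49
step 6: x = 9
step 7: x = 103
step 8: x = 81
step 9: x = -129
step 10: x = -295
The first disagreement with the transcript is at step 8, where the value should be x = 81.

step 8, x = 81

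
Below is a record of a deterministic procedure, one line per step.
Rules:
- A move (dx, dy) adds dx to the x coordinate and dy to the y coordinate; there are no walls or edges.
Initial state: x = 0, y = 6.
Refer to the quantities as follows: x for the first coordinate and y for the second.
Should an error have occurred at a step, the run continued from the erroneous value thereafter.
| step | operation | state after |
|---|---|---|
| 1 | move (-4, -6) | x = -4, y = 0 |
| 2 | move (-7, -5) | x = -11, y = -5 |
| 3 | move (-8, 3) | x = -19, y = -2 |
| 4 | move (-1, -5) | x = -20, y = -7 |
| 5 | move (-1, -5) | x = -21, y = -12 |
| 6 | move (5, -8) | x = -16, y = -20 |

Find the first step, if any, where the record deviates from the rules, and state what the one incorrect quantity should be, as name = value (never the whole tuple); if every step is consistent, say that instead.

step 1: x = 0 + (-4) = -4, y = 6 + (-6) = 0 -> exactly as logged
step 2: x = -4 + (-7) = -11, y = 0 + (-5) = -5 -> agrees with the record
step 3: x = -11 + (-8) = -19, y = -5 + (3) = -2 -> matches
step 4: x = -19 + (-1) = -20, y = -2 + (-5) = -7 -> checks out
step 5: x = -20 + (-1) = -21, y = -7 + (-5) = -12 -> matches
step 6: x = -21 + (5) = -16, y = -12 + (-8) = -20 -> no discrepancy
The recomputation confirms every line.

no error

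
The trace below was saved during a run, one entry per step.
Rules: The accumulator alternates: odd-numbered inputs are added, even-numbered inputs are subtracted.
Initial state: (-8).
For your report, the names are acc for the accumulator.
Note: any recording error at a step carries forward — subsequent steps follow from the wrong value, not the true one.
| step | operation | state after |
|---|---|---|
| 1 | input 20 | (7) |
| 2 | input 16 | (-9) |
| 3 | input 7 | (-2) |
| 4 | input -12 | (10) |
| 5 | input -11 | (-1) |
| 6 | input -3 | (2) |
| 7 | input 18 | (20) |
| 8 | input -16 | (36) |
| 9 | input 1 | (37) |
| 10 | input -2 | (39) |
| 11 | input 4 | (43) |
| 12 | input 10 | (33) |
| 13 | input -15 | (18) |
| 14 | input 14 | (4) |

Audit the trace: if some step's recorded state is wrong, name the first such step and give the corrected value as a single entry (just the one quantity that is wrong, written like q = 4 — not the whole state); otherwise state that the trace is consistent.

step 1, acc = 12

step 1: acc = -8 + 20 = 12 -> a discrepancy with the trace
Conclusion: step 1 carries the first error; the entry should be acc = 12.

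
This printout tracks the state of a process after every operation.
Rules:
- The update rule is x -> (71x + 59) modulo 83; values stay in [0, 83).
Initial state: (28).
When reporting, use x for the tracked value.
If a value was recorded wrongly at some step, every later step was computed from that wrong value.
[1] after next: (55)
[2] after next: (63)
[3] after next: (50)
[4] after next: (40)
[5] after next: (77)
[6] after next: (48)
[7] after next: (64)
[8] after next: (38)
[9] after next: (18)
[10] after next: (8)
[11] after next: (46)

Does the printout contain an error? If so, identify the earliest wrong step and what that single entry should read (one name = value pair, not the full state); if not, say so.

step 10, x = 9

1. x = (71*28 + 59) mod 83 = 55 (no discrepancy)
2. x = (71*55 + 59) mod 83 = 63 (checks out)
3. x = (71*63 + 59) mod 83 = 50 (consistent with the printout)
4. x = (71*50 + 59) mod 83 = 40 (checks out)
5. x = (71*40 + 59) mod 83 = 77 (no discrepancy)
6. x = (71*77 + 59) mod 83 = 48 (in agreement)
7. x = (71*48 + 59) mod 83 = 64 (verified)
8. x = (71*64 + 59) mod 83 = 38 (consistent with the printout)
9. x = (71*38 + 59) mod 83 = 18 (verified)
10. x = (71*18 + 59) mod 83 = 9 (the printout disagrees here)
So the first discrepancy is step 10, where the right value is x = 9.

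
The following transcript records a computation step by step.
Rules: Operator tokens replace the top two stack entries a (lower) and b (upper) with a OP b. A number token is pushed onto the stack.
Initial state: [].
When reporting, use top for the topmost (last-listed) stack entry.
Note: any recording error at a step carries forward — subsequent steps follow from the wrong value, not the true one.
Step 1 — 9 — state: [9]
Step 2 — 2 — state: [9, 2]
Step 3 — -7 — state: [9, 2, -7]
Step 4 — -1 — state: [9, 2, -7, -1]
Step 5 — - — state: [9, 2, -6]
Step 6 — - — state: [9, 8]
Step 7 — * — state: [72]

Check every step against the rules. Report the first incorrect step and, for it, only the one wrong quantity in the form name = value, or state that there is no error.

Recomputing the run from the initial state:
step 1: [9]
step 2: [9, 2]
step 3: [9, 2, -7]
step 4: [9, 2, -7, -1]
step 5: [9, 2, -6]
step 6: [9, 8]
step 7: [72]
This matches the transcript at every step.

no error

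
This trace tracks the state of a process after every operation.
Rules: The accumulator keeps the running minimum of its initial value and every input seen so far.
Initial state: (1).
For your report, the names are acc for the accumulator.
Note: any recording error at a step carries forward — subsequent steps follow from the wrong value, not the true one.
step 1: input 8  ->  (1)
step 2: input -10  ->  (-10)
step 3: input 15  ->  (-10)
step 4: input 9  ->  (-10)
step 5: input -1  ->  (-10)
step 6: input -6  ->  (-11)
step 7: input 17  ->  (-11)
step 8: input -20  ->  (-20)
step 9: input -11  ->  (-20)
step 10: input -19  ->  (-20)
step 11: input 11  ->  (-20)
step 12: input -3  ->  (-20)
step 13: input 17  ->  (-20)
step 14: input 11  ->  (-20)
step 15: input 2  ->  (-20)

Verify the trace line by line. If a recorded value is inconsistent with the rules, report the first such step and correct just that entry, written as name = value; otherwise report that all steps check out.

Recomputing the run from the initial state:
step 1: acc = 1
step 2: acc = -10
step 3: acc = -10
step 4: acc = -10
step 5: acc = -10
step 6: acc = -10
step 7: acc = -10
step 8: acc = -20
step 9: acc = -20
step 10: acc = -20
step 11: acc = -20
step 12: acc = -20
step 13: acc = -20
step 14: acc = -20
step 15: acc = -20
The first disagreement with the trace is at step 6, where the value should be acc = -10.

step 6, acc = -10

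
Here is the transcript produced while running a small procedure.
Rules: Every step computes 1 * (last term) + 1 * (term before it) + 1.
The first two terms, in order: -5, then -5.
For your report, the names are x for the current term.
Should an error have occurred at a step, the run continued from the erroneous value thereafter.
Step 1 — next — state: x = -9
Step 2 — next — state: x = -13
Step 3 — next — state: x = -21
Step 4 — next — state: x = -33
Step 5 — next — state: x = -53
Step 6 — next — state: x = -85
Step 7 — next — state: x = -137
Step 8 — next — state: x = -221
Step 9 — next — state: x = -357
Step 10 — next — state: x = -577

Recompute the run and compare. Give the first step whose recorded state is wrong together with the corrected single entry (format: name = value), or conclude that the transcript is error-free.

step 1: x = 1*(-5) + (1)*(-5) + (1) = -9 -> matches
step 2: x = 1*(-9) + (1)*(-5) + (1) = -13 -> matches
step 3: x = 1*(-13) + (1)*(-9) + (1) = -21 -> matches
step 4: x = 1*(-21) + (1)*(-13) + (1) = -33 -> verified
step 5: x = 1*(-33) + (1)*(-21) + (1) = -53 -> verified
step 6: x = 1*(-53) + (1)*(-33) + (1) = -85 -> same as recorded
step 7: x = 1*(-85) + (1)*(-53) + (1) = -137 -> consistent with the transcript
step 8: x = 1*(-137) + (1)*(-85) + (1) = -221 -> confirmed correct
step 9: x = 1*(-221) + (1)*(-137) + (1) = -357 -> no discrepancy
step 10: x = 1*(-357) + (1)*(-221) + (1) = -577 -> checks out
The whole run recomputes cleanly — no discrepancies.

no error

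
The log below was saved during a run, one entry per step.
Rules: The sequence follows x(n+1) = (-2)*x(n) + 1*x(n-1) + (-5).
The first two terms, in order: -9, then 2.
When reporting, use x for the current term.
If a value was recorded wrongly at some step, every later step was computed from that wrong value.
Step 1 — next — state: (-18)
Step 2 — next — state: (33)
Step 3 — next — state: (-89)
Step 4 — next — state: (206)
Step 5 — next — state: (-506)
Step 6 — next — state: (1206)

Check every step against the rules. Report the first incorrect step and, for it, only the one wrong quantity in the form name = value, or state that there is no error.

step 6, x = 1213

Recomputing the run from the initial state:
step 1: x = -18
step 2: x = 33
step 3: x = -89
step 4: x = 206
step 5: x = -506
step 6: x = 1213
The first disagreement with the log is at step 6, where the value should be x = 1213.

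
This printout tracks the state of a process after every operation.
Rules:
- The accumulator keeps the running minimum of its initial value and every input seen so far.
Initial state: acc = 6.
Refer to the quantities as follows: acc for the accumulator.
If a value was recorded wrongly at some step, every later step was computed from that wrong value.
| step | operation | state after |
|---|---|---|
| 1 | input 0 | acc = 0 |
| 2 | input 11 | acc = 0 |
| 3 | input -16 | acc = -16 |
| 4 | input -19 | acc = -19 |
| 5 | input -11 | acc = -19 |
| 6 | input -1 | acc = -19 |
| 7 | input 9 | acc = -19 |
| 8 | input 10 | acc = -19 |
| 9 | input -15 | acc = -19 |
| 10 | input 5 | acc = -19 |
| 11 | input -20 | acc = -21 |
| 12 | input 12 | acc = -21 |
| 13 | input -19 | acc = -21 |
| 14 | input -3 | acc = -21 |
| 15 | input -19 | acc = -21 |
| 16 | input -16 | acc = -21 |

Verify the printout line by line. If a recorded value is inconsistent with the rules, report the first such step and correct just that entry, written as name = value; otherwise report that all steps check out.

Recomputing the run from the initial state:
step 1: acc = 0
step 2: acc = 0
step 3: acc = -16
step 4: acc = -19
step 5: acc = -19
step 6: acc = -19
step 7: acc = -19
step 8: acc = -19
step 9: acc = -19
step 10: acc = -19
step 11: acc = -20
step 12: acc = -20
step 13: acc = -20
step 14: acc = -20
step 15: acc = -20
step 16: acc = -20
The first disagreement with the printout is at step 11, where the value should be acc = -20.

step 11, acc = -20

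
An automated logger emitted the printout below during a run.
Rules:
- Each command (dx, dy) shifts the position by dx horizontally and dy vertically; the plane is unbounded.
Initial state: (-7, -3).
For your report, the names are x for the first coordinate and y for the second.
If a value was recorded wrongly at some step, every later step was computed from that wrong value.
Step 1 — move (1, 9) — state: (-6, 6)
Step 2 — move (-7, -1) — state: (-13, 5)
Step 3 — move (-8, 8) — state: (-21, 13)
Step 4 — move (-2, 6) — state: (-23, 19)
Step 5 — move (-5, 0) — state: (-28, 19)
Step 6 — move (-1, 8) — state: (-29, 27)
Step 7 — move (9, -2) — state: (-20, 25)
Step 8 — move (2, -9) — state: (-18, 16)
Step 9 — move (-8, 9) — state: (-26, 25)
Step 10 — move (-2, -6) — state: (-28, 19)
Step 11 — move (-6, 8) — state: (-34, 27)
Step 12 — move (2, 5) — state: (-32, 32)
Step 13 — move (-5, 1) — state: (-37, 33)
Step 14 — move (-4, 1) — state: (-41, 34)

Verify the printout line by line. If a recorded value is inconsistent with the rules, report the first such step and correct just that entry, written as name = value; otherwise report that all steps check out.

no error

Recomputing the run from the initial state:
step 1: x = -6, y = 6
step 2: x = -13, y = 5
step 3: x = -21, y = 13
step 4: x = -23, y = 19
step 5: x = -28, y = 19
step 6: x = -29, y = 27
step 7: x = -20, y = 25
step 8: x = -18, y = 16
step 9: x = -26, y = 25
step 10: x = -28, y = 19
step 11: x = -34, y = 27
step 12: x = -32, y = 32
step 13: x = -37, y = 33
step 14: x = -41, y = 34
This matches the printout at every step.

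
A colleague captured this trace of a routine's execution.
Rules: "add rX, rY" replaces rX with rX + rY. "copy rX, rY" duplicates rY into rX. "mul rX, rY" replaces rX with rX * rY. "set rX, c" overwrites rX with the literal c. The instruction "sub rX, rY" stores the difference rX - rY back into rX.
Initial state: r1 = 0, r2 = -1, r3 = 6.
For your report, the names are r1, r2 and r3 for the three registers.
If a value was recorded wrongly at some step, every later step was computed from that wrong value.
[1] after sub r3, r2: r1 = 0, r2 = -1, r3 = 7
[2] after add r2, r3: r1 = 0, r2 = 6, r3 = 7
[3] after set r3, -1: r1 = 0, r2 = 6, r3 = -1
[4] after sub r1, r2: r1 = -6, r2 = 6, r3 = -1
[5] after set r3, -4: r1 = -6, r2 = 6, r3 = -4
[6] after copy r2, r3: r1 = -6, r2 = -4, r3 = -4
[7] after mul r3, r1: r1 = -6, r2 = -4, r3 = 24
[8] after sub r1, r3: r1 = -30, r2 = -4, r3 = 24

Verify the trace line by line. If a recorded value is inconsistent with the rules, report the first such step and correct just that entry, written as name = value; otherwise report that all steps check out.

Recomputing the run from the initial state:
step 1: r1 = 0, r2 = -1, r3 = 7
step 2: r1 = 0, r2 = 6, r3 = 7
step 3: r1 = 0, r2 = 6, r3 = -1
step 4: r1 = -6, r2 = 6, r3 = -1
step 5: r1 = -6, r2 = 6, r3 = -4
step 6: r1 = -6, r2 = -4, r3 = -4
step 7: r1 = -6, r2 = -4, r3 = 24
step 8: r1 = -30, r2 = -4, r3 = 24
This matches the trace at every step.

no error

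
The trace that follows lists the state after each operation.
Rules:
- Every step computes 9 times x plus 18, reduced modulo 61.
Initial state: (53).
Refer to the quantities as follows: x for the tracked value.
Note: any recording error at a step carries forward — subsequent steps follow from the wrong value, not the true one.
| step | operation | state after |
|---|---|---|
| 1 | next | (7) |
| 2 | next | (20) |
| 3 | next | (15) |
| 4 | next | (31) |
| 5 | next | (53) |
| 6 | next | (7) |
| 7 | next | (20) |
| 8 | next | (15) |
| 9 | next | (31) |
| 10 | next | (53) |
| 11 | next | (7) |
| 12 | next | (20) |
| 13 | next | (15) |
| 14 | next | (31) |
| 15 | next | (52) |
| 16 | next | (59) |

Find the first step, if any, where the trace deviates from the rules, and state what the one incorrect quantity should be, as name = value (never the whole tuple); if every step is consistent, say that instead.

step 1: x = (9*53 + 18) mod 61 = 7 -> same as recorded
step 2: x = (9*7 + 18) mod 61 = 20 -> exactly as logged
step 3: x = (9*20 + 18) mod 61 = 15 -> checks out
step 4: x = (9*15 + 18) mod 61 = 31 -> exactly as logged
step 5: x = (9*31 + 18) mod 61 = 53 -> no discrepancy
step 6: x = (9*53 + 18) mod 61 = 7 -> confirmed correct
step 7: x = (9*7 + 18) mod 61 = 20 -> confirmed correct
step 8: x = (9*20 + 18) mod 61 = 15 -> matches
step 9: x = (9*15 + 18) mod 61 = 31 -> no discrepancy
step 10: x = (9*31 + 18) mod 61 = 53 -> exactly as logged
step 11: x = (9*53 + 18) mod 61 = 7 -> verified
step 12: x = (9*7 + 18) mod 61 = 20 -> no discrepancy
step 13: x = (9*20 + 18) mod 61 = 15 -> consistent with the trace
step 14: x = (9*15 + 18) mod 61 = 31 -> consistent with the trace
step 15: x = (9*31 + 18) mod 61 = 53 -> the trace disagrees here
First deviation found at step 15; the corrected entry is x = 53.

step 15, x = 53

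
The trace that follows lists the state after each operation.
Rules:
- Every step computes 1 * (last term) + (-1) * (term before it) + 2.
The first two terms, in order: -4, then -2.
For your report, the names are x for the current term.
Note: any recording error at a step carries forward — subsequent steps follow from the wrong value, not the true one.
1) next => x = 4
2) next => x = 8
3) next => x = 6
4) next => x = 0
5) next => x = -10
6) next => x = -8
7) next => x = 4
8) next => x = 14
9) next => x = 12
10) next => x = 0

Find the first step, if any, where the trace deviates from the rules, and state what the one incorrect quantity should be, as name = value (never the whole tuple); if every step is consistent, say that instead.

step 5, x = -4

Recomputing the run from the initial state:
step 1: x = 4
step 2: x = 8
step 3: x = 6
step 4: x = 0
step 5: x = -4
step 6: x = -2
step 7: x = 4
step 8: x = 8
step 9: x = 6
step 10: x = 0
The first disagreement with the trace is at step 5, where the value should be x = -4.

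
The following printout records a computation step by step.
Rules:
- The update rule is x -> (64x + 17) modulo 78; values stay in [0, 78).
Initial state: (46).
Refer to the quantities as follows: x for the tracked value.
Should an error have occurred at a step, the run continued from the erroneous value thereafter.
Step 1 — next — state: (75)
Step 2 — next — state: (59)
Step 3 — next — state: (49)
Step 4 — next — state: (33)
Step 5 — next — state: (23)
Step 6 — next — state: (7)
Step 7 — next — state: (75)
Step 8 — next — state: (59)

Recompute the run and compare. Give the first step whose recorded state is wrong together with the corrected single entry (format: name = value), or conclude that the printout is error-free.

step 1: x = (64*46 + 17) mod 78 = 75 -> same as recorded
step 2: x = (64*75 + 17) mod 78 = 59 -> no discrepancy
step 3: x = (64*59 + 17) mod 78 = 49 -> consistent with the printout
step 4: x = (64*49 + 17) mod 78 = 33 -> checks out
step 5: x = (64*33 + 17) mod 78 = 23 -> confirmed correct
step 6: x = (64*23 + 17) mod 78 = 7 -> no discrepancy
step 7: x = (64*7 + 17) mod 78 = 75 -> same as recorded
step 8: x = (64*75 + 17) mod 78 = 59 -> confirmed correct
Each recorded entry agrees with the recomputation.

no error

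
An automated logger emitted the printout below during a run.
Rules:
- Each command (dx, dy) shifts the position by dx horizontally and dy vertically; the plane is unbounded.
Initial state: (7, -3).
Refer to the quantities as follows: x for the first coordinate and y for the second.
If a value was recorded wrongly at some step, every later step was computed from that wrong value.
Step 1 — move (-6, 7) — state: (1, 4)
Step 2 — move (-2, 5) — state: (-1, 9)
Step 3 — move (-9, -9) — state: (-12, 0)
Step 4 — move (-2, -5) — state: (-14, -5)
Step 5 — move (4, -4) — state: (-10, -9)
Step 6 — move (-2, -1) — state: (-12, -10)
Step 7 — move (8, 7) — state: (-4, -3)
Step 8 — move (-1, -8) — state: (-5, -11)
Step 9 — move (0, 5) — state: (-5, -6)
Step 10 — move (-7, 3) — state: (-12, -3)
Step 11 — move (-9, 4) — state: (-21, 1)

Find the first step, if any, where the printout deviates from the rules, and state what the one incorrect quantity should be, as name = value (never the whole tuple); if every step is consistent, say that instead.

Recomputing the run from the initial state:
step 1: x = 1, y = 4
step 2: x = -1, y = 9
step 3: x = -10, y = 0
step 4: x = -12, y = -5
step 5: x = -8, y = -9
step 6: x = -10, y = -10
step 7: x = -2, y = -3
step 8: x = -3, y = -11
step 9: x = -3, y = -6
step 10: x = -10, y = -3
step 11: x = -19, y = 1
The first disagreement with the printout is at step 3, where the value should be x = -10.

step 3, x = -10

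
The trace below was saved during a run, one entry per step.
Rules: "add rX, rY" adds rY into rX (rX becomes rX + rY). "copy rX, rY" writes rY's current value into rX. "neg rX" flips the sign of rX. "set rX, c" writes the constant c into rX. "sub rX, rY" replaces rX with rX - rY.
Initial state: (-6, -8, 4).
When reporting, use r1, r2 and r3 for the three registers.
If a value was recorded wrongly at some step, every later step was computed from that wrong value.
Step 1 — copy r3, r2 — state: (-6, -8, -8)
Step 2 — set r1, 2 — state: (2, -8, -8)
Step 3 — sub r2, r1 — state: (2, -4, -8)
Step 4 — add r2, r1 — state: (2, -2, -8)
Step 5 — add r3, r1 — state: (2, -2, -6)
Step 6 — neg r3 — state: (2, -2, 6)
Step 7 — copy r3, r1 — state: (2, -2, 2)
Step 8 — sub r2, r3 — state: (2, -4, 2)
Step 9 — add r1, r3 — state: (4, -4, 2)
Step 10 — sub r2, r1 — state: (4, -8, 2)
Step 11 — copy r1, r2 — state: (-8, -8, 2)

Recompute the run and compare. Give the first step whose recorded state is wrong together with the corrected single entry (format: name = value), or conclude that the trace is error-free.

step 3, r2 = -10

Step 1: r3 = -8 — matches.
Step 2: r1 = 2 — agrees with the trace.
Step 3: r2 = -8 - 2 = -10 — the trace disagrees here.
That makes step 3 the first incorrect line — r2 = -10 is what it should show.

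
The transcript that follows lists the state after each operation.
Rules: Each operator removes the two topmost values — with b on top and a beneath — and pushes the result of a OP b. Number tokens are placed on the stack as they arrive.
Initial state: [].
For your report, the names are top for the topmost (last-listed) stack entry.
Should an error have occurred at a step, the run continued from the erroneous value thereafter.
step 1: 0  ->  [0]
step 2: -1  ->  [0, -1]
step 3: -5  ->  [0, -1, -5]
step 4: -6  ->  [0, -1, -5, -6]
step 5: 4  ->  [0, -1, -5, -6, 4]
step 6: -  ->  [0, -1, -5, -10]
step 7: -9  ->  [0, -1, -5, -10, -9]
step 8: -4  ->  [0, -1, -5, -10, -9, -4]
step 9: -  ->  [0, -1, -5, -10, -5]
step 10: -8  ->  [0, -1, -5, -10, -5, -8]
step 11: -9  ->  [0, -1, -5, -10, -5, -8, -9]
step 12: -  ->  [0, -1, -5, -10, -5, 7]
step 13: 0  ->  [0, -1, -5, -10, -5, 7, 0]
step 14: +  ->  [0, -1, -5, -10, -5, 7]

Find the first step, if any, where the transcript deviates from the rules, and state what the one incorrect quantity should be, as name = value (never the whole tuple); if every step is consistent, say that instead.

step 12, top = 1

Recomputing the run from the initial state:
step 1: [0]
step 2: [0, -1]
step 3: [0, -1, -5]
step 4: [0, -1, -5, -6]
step 5: [0, -1, -5, -6, 4]
step 6: [0, -1, -5, -10]
step 7: [0, -1, -5, -10, -9]
step 8: [0, -1, -5, -10, -9, -4]
step 9: [0, -1, -5, -10, -5]
step 10: [0, -1, -5, -10, -5, -8]
step 11: [0, -1, -5, -10, -5, -8, -9]
step 12: [0, -1, -5, -10, -5, 1]
step 13: [0, -1, -5, -10, -5, 1, 0]
step 14: [0, -1, -5, -10, -5, 1]
The first disagreement with the transcript is at step 12, where the value should be top = 1.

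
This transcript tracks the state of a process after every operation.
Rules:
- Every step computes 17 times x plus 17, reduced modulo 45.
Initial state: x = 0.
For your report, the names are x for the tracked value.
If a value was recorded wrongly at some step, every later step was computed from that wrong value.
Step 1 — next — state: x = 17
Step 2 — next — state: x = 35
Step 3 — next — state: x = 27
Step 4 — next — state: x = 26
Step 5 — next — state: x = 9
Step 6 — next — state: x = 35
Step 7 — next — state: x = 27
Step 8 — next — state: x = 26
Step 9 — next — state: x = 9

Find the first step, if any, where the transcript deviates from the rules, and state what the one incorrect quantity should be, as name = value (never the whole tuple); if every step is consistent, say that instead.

1. x = (17*0 + 17) mod 45 = 17 (consistent with the transcript)
2. x = (17*17 + 17) mod 45 = 36 (a discrepancy with the transcript)
The earliest wrong entry is at step 2: it should read x = 36.

step 2, x = 36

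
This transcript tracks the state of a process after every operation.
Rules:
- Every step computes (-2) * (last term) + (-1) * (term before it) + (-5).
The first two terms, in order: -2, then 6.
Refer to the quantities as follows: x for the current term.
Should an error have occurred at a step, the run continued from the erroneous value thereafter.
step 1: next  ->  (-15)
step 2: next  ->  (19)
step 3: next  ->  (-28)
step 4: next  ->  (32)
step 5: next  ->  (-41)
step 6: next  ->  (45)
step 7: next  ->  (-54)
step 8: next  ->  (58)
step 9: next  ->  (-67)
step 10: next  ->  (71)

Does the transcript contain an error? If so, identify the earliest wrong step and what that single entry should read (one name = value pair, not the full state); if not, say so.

no error

Step 1: x = -2*(6) + (-1)*(-2) + (-5) = -15 — consistent with the transcript.
Step 2: x = -2*(-15) + (-1)*(6) + (-5) = 19 — verified.
Step 3: x = -2*(19) + (-1)*(-15) + (-5) = -28 — confirmed correct.
Step 4: x = -2*(-28) + (-1)*(19) + (-5) = 32 — no discrepancy.
Step 5: x = -2*(32) + (-1)*(-28) + (-5) = -41 — checks out.
Step 6: x = -2*(-41) + (-1)*(32) + (-5) = 45 — exactly as logged.
Step 7: x = -2*(45) + (-1)*(-41) + (-5) = -54 — consistent with the transcript.
Step 8: x = -2*(-54) + (-1)*(45) + (-5) = 58 — matches.
Step 9: x = -2*(58) + (-1)*(-54) + (-5) = -67 — exactly as logged.
Step 10: x = -2*(-67) + (-1)*(58) + (-5) = 71 — consistent with the transcript.
The recomputation confirms every line.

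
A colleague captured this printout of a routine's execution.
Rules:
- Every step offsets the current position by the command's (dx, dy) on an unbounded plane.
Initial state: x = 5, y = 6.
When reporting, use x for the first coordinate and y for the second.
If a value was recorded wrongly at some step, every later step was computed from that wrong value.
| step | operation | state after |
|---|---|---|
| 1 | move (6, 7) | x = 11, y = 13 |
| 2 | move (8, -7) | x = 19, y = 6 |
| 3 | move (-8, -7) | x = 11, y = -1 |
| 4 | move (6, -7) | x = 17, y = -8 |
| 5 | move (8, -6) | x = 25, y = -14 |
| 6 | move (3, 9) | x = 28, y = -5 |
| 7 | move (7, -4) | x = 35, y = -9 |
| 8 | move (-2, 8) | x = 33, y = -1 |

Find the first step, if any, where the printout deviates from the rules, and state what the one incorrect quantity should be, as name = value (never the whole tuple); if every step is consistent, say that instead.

no error

step 1: x = 5 + (6) = 11, y = 6 + (7) = 13 -> same as recorded
step 2: x = 11 + (8) = 19, y = 13 + (-7) = 6 -> in agreement
step 3: x = 19 + (-8) = 11, y = 6 + (-7) = -1 -> exactly as logged
step 4: x = 11 + (6) = 17, y = -1 + (-7) = -8 -> exactly as logged
step 5: x = 17 + (8) = 25, y = -8 + (-6) = -14 -> checks out
step 6: x = 25 + (3) = 28, y = -14 + (9) = -5 -> consistent with the printout
step 7: x = 28 + (7) = 35, y = -5 + (-4) = -9 -> verified
step 8: x = 35 + (-2) = 33, y = -9 + (8) = -1 -> in agreement
Every step is consistent.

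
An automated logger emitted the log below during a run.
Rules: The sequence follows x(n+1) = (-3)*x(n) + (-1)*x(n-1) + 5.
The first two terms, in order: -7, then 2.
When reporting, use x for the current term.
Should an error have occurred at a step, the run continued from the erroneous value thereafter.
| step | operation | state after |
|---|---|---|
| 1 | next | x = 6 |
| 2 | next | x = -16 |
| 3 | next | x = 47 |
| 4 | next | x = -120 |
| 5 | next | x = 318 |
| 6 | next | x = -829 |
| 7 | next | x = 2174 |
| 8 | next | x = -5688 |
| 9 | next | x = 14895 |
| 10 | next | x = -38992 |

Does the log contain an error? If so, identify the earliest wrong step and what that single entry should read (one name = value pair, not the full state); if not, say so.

step 2, x = -15

Recomputing the run from the initial state:
step 1: x = 6
step 2: x = -15
step 3: x = 44
step 4: x = -112
step 5: x = 297
step 6: x = -774
step 7: x = 2030
step 8: x = -5311
step 9: x = 13908
step 10: x = -36408
The first disagreement with the log is at step 2, where the value should be x = -15.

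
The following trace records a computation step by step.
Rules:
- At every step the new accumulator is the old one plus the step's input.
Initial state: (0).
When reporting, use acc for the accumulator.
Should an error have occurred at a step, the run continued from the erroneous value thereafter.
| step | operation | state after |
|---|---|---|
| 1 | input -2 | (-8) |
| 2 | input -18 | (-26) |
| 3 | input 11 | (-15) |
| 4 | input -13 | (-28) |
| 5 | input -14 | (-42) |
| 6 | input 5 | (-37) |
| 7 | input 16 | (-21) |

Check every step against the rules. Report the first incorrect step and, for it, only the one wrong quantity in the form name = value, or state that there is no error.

Step 1: acc = 0 + -2 = -2 — this is not what the trace shows.
That makes step 1 the first incorrect line — acc = -2 is what it should show.

step 1, acc = -2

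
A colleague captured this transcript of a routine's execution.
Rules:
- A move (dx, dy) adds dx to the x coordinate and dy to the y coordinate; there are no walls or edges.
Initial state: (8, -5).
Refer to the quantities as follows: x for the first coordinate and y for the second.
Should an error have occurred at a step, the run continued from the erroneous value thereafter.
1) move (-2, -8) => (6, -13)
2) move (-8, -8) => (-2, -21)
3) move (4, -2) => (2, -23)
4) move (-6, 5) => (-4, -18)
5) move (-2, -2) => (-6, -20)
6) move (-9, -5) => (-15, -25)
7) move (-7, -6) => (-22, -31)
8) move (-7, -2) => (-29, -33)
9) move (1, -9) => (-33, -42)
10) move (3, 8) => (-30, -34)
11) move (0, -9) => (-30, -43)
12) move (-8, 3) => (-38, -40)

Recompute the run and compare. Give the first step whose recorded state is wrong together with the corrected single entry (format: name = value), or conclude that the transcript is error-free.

Step 1: x = 8 + (-2) = 6, y = -5 + (-8) = -13 — same as recorded.
Step 2: x = 6 + (-8) = -2, y = -13 + (-8) = -21 — matches.
Step 3: x = -2 + (4) = 2, y = -21 + (-2) = -23 — verified.
Step 4: x = 2 + (-6) = -4, y = -23 + (5) = -18 — verified.
Step 5: x = -4 + (-2) = -6, y = -18 + (-2) = -20 — agrees with the transcript.
Step 6: x = -6 + (-9) = -15, y = -20 + (-5) = -25 — confirmed correct.
Step 7: x = -15 + (-7) = -22, y = -25 + (-6) = -31 — exactly as logged.
Step 8: x = -22 + (-7) = -29, y = -31 + (-2) = -33 — exactly as logged.
Step 9: x = -29 + (1) = -28, y = -33 + (-9) = -42 — this is not what the transcript shows.
The audit stops at step 9: the recorded entry is wrong and should be x = -28.

step 9, x = -28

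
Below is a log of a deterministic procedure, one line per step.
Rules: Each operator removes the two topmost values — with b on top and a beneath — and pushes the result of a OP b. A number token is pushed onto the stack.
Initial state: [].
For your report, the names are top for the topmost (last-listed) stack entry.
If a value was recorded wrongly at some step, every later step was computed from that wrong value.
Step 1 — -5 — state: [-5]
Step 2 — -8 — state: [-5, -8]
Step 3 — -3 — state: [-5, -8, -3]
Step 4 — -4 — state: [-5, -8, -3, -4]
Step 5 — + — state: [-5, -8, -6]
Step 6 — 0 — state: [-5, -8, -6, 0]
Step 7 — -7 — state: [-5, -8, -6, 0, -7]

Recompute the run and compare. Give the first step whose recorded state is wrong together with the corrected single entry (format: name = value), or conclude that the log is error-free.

step 5, top = -7

step 1: push -5: top = -5 -> exactly as logged
step 2: push -8: top = -8 -> confirmed correct
step 3: push -3: top = -3 -> in agreement
step 4: push -4: top = -4 -> confirmed correct
step 5: -3 + -4 = -7 -> the entry is off here
The earliest wrong entry is at step 5: it should read top = -7.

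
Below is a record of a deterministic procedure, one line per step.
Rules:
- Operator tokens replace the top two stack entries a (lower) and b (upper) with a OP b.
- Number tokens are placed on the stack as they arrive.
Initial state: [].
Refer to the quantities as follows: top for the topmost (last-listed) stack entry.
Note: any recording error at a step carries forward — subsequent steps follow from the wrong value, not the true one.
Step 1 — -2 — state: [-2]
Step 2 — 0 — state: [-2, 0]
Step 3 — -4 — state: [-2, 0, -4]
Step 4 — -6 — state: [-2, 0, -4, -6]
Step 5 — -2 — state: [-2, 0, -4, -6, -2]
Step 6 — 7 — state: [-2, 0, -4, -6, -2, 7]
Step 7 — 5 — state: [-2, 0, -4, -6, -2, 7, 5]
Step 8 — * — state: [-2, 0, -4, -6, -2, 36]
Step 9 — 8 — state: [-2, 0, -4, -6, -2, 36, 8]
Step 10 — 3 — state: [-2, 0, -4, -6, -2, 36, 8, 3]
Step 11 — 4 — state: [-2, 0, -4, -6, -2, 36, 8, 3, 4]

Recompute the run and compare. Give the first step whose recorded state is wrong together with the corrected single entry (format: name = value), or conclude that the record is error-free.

step 8, top = 35

step 1: push -2: top = -2 -> matches
step 2: push 0: top = 0 -> agrees with the record
step 3: push -4: top = -4 -> consistent with the record
step 4: push -6: top = -6 -> agrees with the record
step 5: push -2: top = -2 -> consistent with the record
step 6: push 7: top = 7 -> exactly as logged
step 7: push 5: top = 5 -> verified
step 8: 7 * 5 = 35 -> this is not what the record shows
Conclusion: step 8 carries the first error; the entry should be top = 35.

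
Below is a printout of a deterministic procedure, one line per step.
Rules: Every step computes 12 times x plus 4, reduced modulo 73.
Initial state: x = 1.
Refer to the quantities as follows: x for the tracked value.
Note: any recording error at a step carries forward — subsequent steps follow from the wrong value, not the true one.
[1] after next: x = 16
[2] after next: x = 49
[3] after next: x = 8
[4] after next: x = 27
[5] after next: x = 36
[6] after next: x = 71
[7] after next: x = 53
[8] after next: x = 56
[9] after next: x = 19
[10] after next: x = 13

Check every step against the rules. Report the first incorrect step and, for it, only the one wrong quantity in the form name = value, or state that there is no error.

step 2, x = 50

Step 1: x = (12*1 + 4) mod 73 = 16 — in agreement.
Step 2: x = (12*16 + 4) mod 73 = 50 — first mismatch against the printout.
First deviation found at step 2; the corrected entry is x = 50.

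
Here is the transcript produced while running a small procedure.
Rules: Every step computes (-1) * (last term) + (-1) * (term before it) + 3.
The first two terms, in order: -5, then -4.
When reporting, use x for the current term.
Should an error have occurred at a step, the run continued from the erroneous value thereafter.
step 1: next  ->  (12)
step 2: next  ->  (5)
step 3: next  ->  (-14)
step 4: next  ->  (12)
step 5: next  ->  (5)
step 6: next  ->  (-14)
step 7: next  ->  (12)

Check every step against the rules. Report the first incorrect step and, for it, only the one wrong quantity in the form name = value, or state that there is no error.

step 1: x = -1*(-4) + (-1)*(-5) + (3) = 12 -> consistent with the transcript
step 2: x = -1*(12) + (-1)*(-4) + (3) = -5 -> first mismatch against the transcript
The audit stops at step 2: the recorded entry is wrong and should be x = -5.

step 2, x = -5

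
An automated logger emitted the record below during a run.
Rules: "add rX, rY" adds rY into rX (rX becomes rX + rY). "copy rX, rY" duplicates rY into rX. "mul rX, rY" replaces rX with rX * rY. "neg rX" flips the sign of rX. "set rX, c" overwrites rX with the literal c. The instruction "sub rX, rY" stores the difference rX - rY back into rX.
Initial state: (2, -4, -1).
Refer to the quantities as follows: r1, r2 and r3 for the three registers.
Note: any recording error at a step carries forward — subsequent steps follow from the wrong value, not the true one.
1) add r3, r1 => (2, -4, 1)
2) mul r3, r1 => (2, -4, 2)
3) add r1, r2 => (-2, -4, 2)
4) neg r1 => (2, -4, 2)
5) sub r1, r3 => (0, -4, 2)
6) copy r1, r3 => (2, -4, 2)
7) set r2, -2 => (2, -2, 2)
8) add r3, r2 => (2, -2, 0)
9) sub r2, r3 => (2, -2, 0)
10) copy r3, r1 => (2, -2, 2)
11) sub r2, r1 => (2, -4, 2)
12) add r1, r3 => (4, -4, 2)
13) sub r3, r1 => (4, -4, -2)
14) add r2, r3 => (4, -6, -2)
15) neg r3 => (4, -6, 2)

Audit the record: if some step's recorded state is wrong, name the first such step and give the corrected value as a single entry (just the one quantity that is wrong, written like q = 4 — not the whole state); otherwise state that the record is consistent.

Recomputing the run from the initial state:
step 1: r1 = 2, r2 = -4, r3 = 1
step 2: r1 = 2, r2 = -4, r3 = 2
step 3: r1 = -2, r2 = -4, r3 = 2
step 4: r1 = 2, r2 = -4, r3 = 2
step 5: r1 = 0, r2 = -4, r3 = 2
step 6: r1 = 2, r2 = -4, r3 = 2
step 7: r1 = 2, r2 = -2, r3 = 2
step 8: r1 = 2, r2 = -2, r3 = 0
step 9: r1 = 2, r2 = -2, r3 = 0
step 10: r1 = 2, r2 = -2, r3 = 2
step 11: r1 = 2, r2 = -4, r3 = 2
step 12: r1 = 4, r2 = -4, r3 = 2
step 13: r1 = 4, r2 = -4, r3 = -2
step 14: r1 = 4, r2 = -6, r3 = -2
step 15: r1 = 4, r2 = -6, r3 = 2
This matches the record at every step.

no error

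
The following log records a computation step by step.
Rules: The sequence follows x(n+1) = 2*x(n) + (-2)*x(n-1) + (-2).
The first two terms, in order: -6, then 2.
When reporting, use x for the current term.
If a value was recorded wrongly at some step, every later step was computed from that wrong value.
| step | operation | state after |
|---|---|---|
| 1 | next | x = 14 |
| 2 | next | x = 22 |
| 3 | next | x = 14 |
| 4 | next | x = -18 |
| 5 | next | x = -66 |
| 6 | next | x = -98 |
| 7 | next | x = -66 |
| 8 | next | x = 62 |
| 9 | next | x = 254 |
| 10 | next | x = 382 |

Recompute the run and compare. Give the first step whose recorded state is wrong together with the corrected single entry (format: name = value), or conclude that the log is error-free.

1. x = 2*(2) + (-2)*(-6) + (-2) = 14 (consistent with the log)
2. x = 2*(14) + (-2)*(2) + (-2) = 22 (verified)
3. x = 2*(22) + (-2)*(14) + (-2) = 14 (exactly as logged)
4. x = 2*(14) + (-2)*(22) + (-2) = -18 (exactly as logged)
5. x = 2*(-18) + (-2)*(14) + (-2) = -66 (matches)
6. x = 2*(-66) + (-2)*(-18) + (-2) = -98 (no discrepancy)
7. x = 2*(-98) + (-2)*(-66) + (-2) = -66 (checks out)
8. x = 2*(-66) + (-2)*(-98) + (-2) = 62 (verified)
9. x = 2*(62) + (-2)*(-66) + (-2) = 254 (checks out)
10. x = 2*(254) + (-2)*(62) + (-2) = 382 (consistent with the log)
The whole run recomputes cleanly — no discrepancies.

no error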